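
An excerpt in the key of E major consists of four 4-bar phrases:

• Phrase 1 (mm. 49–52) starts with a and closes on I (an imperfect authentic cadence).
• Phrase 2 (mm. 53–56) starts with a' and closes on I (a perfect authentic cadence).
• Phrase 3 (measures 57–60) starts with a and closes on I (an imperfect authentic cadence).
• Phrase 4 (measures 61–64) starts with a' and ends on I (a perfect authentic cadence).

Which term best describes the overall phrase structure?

The cadence pattern IAC–PAC–IAC–PAC is weak–strong twice, and phrases 3–4 restate phrases 1–2: a period heard twice, not a double period (which would end weakly at phrase 2).

repeated period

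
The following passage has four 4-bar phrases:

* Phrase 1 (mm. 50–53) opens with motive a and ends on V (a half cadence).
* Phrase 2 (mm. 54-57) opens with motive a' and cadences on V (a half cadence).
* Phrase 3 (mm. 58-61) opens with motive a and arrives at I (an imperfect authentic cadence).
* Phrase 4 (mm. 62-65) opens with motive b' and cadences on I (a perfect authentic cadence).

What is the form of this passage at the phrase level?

parallel double period

Four phrases in two halves: the first half (mm. 50-57) ends with a half cadence, the second (mm. 58-65) with a perfect authentic cadence — a large antecedent–consequent pair, i.e. a double period.
Phrase 3 begins with the same material as phrase 1, making it parallel.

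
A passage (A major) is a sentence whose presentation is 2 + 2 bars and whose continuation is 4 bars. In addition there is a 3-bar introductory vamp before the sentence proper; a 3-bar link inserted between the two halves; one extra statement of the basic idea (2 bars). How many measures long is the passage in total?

Basic sentence: 2 + 2 + 4 = 8 bars.
8 (basic form) + 3 (introduction) + 3 (link) + 2 (extra statement) = 16.

16 measures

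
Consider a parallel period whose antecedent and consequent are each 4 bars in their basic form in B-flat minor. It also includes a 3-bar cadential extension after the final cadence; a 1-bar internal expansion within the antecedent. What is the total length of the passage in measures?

12 measures

Basic parallel period: 4 + 4 = 8 bars.
8 (basic form) + 3 (cadential extension) + 1 (internal expansion) = 12.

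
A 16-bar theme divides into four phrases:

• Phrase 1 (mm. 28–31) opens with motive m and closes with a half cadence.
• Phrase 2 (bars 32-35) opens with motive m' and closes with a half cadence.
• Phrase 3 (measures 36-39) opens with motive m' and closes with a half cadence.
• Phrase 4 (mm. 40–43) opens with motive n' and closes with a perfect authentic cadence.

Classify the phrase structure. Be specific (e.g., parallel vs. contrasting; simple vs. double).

Four phrases in two halves: the first half (mm. 28–35) ends with a half cadence, the second (mm. 36–43) with a perfect authentic cadence — a large antecedent–consequent pair, i.e. a double period.
Phrase 3 begins with the same material as phrase 1, making it parallel.

parallel double period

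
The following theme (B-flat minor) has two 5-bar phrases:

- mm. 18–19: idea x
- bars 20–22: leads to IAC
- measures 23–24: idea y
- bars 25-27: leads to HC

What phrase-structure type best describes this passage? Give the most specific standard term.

The second phrase closes with a half cadence, which is not stronger than the first phrase's imperfect authentic cadence; without a weak→strong cadential pair there is no antecedent–consequent relationship, so this is a phrase group rather than a period.

phrase group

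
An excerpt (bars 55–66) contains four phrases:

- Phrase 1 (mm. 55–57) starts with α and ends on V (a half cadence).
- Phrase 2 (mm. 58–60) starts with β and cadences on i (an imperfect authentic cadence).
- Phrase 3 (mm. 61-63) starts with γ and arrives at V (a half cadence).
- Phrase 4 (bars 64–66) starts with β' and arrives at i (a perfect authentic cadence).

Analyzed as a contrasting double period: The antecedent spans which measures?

In a double period the four phrases pair into a large antecedent (phrases 1–2, ending imperfect authentic cadence) and a large consequent (phrases 3–4, ending perfect authentic cadence). The antecedent spans bars 55–60.

measures 55–60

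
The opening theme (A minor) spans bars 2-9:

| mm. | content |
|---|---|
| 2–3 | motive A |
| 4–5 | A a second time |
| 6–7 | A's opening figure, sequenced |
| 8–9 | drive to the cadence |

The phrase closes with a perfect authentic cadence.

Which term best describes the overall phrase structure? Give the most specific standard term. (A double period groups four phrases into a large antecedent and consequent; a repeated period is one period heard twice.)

Basic idea (mm. 2–3) + its repetition (mm. 4-5) form the presentation; fragmentation and cadence (mm. 6-9) form the continuation — the 8-bar whole is a sentence.

sentence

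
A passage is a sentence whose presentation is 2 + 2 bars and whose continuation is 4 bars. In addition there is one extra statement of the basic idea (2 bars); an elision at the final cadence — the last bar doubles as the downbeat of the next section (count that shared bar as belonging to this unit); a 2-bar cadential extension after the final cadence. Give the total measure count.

12 measures

Basic sentence: 2 + 2 + 4 = 8 bars.
8 (basic form) + 2 (extra statement) + 2 (cadential extension) = 12.
The elision shares a bar with the next section but does not change this unit's count.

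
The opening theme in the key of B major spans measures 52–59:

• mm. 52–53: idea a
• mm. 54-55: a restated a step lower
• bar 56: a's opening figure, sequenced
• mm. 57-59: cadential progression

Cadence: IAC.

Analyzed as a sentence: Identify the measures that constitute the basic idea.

The presentation of a sentence is the basic idea (mm. 52–53) plus its repetition (mm. 54–55); the basic idea is therefore mm. 52–53.

measures 52–53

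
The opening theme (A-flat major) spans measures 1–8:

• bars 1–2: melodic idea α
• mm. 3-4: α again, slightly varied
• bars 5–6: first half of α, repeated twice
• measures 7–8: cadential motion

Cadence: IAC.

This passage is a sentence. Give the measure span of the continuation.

measures 5–8

After the presentation (bars 1–4), the continuation covers the fragmentation through the cadence: measures 5–8.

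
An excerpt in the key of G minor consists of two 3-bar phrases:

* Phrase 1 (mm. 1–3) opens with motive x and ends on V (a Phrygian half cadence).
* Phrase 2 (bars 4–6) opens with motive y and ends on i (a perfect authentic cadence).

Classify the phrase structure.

Phrase 1 ends with a Phrygian half cadence (weaker) and phrase 2 with a perfect authentic cadence (stronger): antecedent + consequent = a period.
The two phrases open with different material (x / y), so the period is contrasting.

contrasting period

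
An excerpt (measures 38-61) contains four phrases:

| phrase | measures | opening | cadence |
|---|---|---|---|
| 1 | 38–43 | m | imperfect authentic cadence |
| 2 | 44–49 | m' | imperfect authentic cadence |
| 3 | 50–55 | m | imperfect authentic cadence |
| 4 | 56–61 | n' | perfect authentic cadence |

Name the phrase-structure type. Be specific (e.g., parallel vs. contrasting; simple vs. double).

Four phrases in two halves: the first half (mm. 38–49) ends with an imperfect authentic cadence, the second (mm. 50–61) with a perfect authentic cadence — a large antecedent–consequent pair, i.e. a double period.
Phrase 3 begins with the same material as phrase 1, making it parallel.

parallel double period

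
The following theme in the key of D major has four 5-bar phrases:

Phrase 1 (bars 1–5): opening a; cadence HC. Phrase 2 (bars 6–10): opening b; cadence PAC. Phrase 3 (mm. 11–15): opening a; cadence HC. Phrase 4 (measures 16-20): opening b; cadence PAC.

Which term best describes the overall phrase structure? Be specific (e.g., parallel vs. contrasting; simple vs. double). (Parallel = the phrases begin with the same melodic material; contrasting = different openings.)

repeated period

The cadence pattern HC–PAC–HC–PAC is weak–strong twice, and phrases 3–4 restate phrases 1–2: a period heard twice, not a double period (which would end weakly at phrase 2).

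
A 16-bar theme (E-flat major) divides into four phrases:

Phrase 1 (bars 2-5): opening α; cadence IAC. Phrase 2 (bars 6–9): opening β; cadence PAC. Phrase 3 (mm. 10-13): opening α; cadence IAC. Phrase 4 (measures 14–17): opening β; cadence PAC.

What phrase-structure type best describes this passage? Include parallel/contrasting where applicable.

The cadence pattern IAC–PAC–IAC–PAC is weak–strong twice, and phrases 3–4 restate phrases 1–2: a period heard twice, not a double period (which would end weakly at phrase 2).

repeated period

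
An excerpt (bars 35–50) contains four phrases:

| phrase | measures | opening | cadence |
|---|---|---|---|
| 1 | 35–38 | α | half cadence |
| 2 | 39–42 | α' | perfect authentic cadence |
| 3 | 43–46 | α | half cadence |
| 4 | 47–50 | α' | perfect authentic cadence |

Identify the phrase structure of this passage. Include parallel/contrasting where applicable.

The cadence pattern HC–PAC–HC–PAC is weak–strong twice, and phrases 3–4 restate phrases 1–2: a period heard twice, not a double period (which would end weakly at phrase 2).

repeated period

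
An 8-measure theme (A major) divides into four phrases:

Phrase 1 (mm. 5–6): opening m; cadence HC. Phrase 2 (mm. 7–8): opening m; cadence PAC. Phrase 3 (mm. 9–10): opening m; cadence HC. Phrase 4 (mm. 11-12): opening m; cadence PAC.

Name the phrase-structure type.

The cadence pattern HC–PAC–HC–PAC is weak–strong twice, and phrases 3–4 restate phrases 1–2: a period heard twice, not a double period (which would end weakly at phrase 2).

repeated period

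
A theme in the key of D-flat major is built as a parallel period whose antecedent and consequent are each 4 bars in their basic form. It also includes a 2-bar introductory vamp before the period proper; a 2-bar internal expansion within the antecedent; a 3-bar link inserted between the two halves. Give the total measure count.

15 measures

Basic parallel period: 4 + 4 = 8 bars.
8 (basic form) + 2 (introduction) + 2 (internal expansion) + 3 (link) = 15.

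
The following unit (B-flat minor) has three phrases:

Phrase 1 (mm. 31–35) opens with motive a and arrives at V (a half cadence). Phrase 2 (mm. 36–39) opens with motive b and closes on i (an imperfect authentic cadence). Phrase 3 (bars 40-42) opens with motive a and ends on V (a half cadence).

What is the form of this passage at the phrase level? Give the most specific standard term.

The final phrase closes with a half cadence, which is not stronger than the preceding imperfect authentic cadence; the 3 phrases lack an overall antecedent–consequent design and so form a phrase group.

phrase group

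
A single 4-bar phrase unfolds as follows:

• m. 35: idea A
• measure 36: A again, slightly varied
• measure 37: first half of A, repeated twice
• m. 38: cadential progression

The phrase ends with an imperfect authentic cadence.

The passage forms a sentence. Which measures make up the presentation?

The presentation of a sentence is the basic idea (bar 35) plus its repetition (m. 36); the presentation is therefore mm. 35-36.

measures 35–36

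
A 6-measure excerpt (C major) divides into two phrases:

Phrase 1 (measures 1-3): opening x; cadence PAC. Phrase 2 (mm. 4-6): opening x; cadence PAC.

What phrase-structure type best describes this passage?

Both phrases have the same opening (x) and the same cadence (perfect authentic cadence): the second is a restatement, not a consequent, so this is a repeated phrase rather than a period.

repeated phrase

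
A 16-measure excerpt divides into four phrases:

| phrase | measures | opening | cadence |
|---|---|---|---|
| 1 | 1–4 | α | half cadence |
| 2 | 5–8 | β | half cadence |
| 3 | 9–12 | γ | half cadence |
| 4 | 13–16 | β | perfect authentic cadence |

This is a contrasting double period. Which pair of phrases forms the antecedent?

phrases 1 and 2

In a double period the first pair of phrases (ending half cadence) is the large antecedent and the second pair (ending perfect authentic cadence) is the large consequent; the antecedent is phrases 1 and 2.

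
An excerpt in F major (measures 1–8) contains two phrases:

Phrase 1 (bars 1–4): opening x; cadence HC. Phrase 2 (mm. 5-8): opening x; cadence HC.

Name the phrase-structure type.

repeated phrase

Both phrases have the same opening (x) and the same cadence (half cadence): the second is a restatement, not a consequent, so this is a repeated phrase rather than a period.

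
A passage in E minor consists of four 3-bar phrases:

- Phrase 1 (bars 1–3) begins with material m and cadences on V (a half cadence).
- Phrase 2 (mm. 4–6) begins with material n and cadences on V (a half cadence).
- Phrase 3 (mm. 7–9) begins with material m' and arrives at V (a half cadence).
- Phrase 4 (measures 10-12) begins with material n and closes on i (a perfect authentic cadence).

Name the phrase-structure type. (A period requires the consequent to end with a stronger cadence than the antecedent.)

Four phrases in two halves: the first half (bars 1–6) ends with a half cadence, the second (mm. 7–12) with a perfect authentic cadence — a large antecedent–consequent pair, i.e. a double period.
Phrase 3 begins with the same material as phrase 1, making it parallel.

parallel double period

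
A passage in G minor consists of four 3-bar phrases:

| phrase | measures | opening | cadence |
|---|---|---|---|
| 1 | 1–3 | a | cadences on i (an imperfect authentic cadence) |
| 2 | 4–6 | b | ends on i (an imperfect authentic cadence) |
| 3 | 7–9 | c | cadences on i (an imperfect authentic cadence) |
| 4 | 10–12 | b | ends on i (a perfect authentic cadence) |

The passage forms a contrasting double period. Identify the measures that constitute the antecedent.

In a double period the four phrases pair into a large antecedent (phrases 1–2, ending imperfect authentic cadence) and a large consequent (phrases 3–4, ending perfect authentic cadence). The antecedent spans mm. 1–6.

measures 1–6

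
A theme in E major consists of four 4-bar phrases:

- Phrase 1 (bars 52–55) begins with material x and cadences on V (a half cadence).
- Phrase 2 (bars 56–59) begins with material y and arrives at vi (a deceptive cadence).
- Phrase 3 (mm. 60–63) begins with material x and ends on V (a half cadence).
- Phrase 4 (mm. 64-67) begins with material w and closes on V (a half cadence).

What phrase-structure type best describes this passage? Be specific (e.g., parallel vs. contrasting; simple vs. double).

Phrase 4 ends with a half cadence, no stronger than phrase 2's deceptive cadence, so the four phrases do not form a double period; nor do phrases 3–4 duplicate 1–2, so it is not a repeated period. With no phrase reaching a conclusive cadence, the passage is a phrase group.

phrase group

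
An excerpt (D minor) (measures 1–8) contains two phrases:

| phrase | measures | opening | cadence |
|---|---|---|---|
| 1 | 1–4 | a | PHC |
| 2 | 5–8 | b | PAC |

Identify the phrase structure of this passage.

Phrase 1 ends with a Phrygian half cadence (weaker) and phrase 2 with a perfect authentic cadence (stronger): antecedent + consequent = a period.
The two phrases open with different material (a / b), so the period is contrasting.

contrasting period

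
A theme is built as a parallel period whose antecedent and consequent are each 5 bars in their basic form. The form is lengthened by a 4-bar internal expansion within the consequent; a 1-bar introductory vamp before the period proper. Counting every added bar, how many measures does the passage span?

Basic parallel period: 5 + 5 = 10 bars.
10 (basic form) + 4 (internal expansion) + 1 (introduction) = 15.

15 measures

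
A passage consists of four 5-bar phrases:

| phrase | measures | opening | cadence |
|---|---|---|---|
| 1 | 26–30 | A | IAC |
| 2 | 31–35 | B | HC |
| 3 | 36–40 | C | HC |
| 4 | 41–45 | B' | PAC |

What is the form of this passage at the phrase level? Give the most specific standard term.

Four phrases in two halves: the first half (mm. 26–35) ends with a half cadence, the second (bars 36-45) with a perfect authentic cadence — a large antecedent–consequent pair, i.e. a double period.
Phrase 3 begins with different material from phrase 1, making it contrasting.

contrasting double period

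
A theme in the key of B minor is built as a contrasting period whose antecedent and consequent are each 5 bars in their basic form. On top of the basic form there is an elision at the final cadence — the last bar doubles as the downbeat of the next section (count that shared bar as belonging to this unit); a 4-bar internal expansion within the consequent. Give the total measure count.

14 measures

Basic contrasting period: 5 + 5 = 10 bars.
10 (basic form) + 4 (internal expansion) = 14.
The elision shares a bar with the next section but does not change this unit's count.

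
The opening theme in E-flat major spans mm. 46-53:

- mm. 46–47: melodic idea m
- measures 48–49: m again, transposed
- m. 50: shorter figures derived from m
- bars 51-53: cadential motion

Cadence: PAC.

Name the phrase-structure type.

Basic idea (measures 46–47) + its repetition (mm. 48–49) form the presentation; fragmentation and cadence (measures 50–53) form the continuation — the 8-bar whole is a sentence.

sentence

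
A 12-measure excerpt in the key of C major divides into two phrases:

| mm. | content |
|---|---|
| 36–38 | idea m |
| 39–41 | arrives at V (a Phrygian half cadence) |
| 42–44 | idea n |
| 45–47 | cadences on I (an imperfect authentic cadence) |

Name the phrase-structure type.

contrasting period

Phrase 1 ends with a Phrygian half cadence (weaker) and phrase 2 with an imperfect authentic cadence (stronger): antecedent + consequent = a period.
The two phrases open with different material (m / n), so the period is contrasting.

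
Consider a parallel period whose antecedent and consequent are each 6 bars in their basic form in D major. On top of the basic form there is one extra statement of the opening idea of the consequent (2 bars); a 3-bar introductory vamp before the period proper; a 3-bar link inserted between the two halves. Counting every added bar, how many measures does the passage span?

Basic parallel period: 6 + 6 = 12 bars.
12 (basic form) + 2 (extra statement) + 3 (introduction) + 3 (link) = 20.

20 measures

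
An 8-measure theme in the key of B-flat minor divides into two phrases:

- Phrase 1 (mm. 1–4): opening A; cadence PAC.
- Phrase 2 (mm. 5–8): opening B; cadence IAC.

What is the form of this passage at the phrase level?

phrase group

The second phrase closes with an imperfect authentic cadence, which is not stronger than the first phrase's perfect authentic cadence; without a weak→strong cadential pair there is no antecedent–consequent relationship, so this is a phrase group rather than a period.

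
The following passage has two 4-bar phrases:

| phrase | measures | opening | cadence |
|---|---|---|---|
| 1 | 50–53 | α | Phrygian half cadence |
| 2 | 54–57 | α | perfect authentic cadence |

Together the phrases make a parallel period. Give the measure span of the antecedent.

measures 50–53

The phrase ending with the weaker cadence (Phrygian half cadence) is the antecedent; the one ending more conclusively (perfect authentic cadence) is the consequent. The antecedent is measures 50–53.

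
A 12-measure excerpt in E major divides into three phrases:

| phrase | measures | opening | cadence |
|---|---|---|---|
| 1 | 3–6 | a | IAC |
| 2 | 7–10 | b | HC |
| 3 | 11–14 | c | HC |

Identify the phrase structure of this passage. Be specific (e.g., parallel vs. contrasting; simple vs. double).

phrase group

The final phrase closes with a half cadence, which is not stronger than the preceding half cadence; the 3 phrases lack an overall antecedent–consequent design and so form a phrase group.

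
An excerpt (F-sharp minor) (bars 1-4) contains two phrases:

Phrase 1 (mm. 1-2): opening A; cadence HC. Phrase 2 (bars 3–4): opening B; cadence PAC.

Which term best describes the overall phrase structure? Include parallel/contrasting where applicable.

Phrase 1 ends with a half cadence (weaker) and phrase 2 with a perfect authentic cadence (stronger): antecedent + consequent = a period.
The two phrases open with different material (A / B), so the period is contrasting.

contrasting period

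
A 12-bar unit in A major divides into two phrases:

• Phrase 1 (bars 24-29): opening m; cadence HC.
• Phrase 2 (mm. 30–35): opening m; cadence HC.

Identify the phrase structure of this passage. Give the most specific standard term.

Both phrases have the same opening (m) and the same cadence (half cadence): the second is a restatement, not a consequent, so this is a repeated phrase rather than a period.

repeated phrase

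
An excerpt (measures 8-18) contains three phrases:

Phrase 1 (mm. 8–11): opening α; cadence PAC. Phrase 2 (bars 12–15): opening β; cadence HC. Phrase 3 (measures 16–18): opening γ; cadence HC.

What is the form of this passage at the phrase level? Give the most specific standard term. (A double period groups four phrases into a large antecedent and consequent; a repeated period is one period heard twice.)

phrase group

The final phrase closes with a half cadence, which is not stronger than the preceding half cadence; the 3 phrases lack an overall antecedent–consequent design and so form a phrase group.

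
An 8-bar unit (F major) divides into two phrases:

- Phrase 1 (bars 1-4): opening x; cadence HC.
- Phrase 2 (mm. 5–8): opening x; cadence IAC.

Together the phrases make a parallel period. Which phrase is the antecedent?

The phrase ending with the weaker cadence (half cadence) is the antecedent; the one ending more conclusively (imperfect authentic cadence) is the consequent. The antecedent is phrase 1.

phrase 1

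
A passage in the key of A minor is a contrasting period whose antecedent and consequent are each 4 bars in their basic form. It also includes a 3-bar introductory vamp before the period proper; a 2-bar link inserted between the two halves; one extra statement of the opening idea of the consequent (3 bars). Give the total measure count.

Basic contrasting period: 4 + 4 = 8 bars.
8 (basic form) + 3 (introduction) + 2 (link) + 3 (extra statement) = 16.

16 measures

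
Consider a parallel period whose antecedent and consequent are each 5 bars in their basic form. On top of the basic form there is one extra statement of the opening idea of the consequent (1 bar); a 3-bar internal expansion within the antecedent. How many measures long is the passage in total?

Basic parallel period: 5 + 5 = 10 bars.
10 (basic form) + 1 (extra statement) + 3 (internal expansion) = 14.

14 measures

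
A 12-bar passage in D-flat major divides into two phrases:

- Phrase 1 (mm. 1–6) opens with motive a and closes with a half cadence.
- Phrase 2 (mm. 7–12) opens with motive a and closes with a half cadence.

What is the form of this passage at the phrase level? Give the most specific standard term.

Both phrases have the same opening (a) and the same cadence (half cadence): the second is a restatement, not a consequent, so this is a repeated phrase rather than a period.

repeated phrase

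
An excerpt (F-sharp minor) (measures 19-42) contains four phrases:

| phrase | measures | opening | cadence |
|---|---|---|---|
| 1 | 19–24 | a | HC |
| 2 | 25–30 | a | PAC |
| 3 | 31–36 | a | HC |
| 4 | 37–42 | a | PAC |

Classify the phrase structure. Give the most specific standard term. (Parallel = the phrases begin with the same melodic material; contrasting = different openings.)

repeated period

The cadence pattern HC–PAC–HC–PAC is weak–strong twice, and phrases 3–4 restate phrases 1–2: a period heard twice, not a double period (which would end weakly at phrase 2).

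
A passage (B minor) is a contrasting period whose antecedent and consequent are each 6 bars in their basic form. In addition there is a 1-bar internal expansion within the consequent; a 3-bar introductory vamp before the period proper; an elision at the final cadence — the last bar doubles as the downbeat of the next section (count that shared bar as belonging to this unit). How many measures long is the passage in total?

Basic contrasting period: 6 + 6 = 12 bars.
12 (basic form) + 1 (internal expansion) + 3 (introduction) = 16.
The elision shares a bar with the next section but does not change this unit's count.

16 measures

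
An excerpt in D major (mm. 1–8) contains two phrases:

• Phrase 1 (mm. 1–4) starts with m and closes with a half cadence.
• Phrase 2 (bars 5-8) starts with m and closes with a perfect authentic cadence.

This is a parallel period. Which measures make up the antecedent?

measures 1–4

The phrase ending with the weaker cadence (half cadence) is the antecedent; the one ending more conclusively (perfect authentic cadence) is the consequent. The antecedent is measures 1–4.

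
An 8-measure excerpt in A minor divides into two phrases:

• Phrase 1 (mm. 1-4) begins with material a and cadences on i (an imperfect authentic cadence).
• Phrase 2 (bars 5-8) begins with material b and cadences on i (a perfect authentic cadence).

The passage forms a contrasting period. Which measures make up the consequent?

The phrase ending with the weaker cadence (imperfect authentic cadence) is the antecedent; the one ending more conclusively (perfect authentic cadence) is the consequent. The consequent is measures 5–8.

measures 5–8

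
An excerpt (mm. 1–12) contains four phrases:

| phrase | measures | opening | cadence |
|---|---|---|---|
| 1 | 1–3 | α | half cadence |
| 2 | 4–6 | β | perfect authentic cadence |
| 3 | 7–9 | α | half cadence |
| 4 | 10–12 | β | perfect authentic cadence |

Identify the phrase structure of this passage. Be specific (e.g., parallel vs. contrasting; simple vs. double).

The cadence pattern HC–PAC–HC–PAC is weak–strong twice, and phrases 3–4 restate phrases 1–2: a period heard twice, not a double period (which would end weakly at phrase 2).

repeated period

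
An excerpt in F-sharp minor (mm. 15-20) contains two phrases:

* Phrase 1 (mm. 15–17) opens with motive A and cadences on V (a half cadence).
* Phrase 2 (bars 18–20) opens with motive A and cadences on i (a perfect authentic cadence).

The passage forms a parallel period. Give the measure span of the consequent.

The antecedent is the phrase ending with the weaker cadence (half cadence, phrase 1) and the consequent the one ending more conclusively (perfect authentic cadence, phrase 2); the consequent is measures 18-20.

measures 18–20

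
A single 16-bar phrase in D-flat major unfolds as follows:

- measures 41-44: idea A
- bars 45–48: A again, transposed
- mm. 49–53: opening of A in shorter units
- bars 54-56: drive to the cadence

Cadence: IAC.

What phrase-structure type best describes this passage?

sentence

Basic idea (mm. 41-44) + its repetition (mm. 45–48) form the presentation; fragmentation and cadence (mm. 49–56) form the continuation — the 16-bar whole is a sentence.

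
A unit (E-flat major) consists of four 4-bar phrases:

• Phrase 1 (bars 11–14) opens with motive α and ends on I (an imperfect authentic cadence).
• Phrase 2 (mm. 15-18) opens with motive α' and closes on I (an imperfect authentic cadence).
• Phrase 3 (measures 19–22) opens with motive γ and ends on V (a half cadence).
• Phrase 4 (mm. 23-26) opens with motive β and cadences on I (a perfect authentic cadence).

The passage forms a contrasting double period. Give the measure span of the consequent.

measures 19–26

In a double period the first pair of phrases (ending imperfect authentic cadence) is the large antecedent and the second pair (ending perfect authentic cadence) is the large consequent; the consequent is measures 19–26.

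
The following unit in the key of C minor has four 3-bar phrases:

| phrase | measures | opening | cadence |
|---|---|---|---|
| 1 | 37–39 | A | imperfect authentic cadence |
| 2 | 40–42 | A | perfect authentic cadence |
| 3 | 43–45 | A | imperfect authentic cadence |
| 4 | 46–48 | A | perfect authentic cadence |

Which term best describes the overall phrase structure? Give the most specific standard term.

The cadence pattern IAC–PAC–IAC–PAC is weak–strong twice, and phrases 3–4 restate phrases 1–2: a period heard twice, not a double period (which would end weakly at phrase 2).

repeated period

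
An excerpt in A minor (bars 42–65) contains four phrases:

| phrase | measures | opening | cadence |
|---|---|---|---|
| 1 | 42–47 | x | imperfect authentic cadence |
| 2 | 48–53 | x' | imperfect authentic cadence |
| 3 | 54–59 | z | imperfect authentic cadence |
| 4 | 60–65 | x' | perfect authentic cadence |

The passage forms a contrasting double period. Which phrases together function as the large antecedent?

In a double period the first pair of phrases (ending imperfect authentic cadence) is the large antecedent and the second pair (ending perfect authentic cadence) is the large consequent; the antecedent is phrases 1 and 2.

phrases 1 and 2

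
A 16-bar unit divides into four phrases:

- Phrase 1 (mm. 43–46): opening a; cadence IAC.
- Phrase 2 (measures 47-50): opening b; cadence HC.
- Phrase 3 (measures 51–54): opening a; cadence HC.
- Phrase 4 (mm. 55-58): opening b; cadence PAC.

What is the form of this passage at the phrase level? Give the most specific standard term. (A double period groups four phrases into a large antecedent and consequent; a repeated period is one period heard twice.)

parallel double period

Four phrases in two halves: the first half (bars 43-50) ends with a half cadence, the second (measures 51-58) with a perfect authentic cadence — a large antecedent–consequent pair, i.e. a double period.
Phrase 3 begins with the same material as phrase 1, making it parallel.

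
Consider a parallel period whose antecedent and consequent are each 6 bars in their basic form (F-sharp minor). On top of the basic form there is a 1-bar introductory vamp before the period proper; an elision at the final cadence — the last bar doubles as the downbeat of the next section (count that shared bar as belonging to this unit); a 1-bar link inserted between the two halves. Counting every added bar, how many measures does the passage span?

14 measures

Basic parallel period: 6 + 6 = 12 bars.
12 (basic form) + 1 (introduction) + 1 (link) = 14.
The elision shares a bar with the next section but does not change this unit's count.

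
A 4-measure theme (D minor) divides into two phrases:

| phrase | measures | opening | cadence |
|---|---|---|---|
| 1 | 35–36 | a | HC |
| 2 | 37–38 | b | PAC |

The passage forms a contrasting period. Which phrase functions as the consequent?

The phrase ending with the weaker cadence (half cadence) is the antecedent; the one ending more conclusively (perfect authentic cadence) is the consequent. The consequent is phrase 2.

phrase 2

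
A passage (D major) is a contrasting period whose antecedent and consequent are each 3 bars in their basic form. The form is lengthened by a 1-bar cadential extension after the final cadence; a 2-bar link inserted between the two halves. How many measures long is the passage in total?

9 measures

Basic contrasting period: 3 + 3 = 6 bars.
6 (basic form) + 1 (cadential extension) + 2 (link) = 9.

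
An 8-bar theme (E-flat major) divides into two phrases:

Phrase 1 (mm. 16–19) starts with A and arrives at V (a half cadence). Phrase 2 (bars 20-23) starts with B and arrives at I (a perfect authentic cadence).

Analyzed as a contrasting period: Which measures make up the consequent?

measures 20–23

The antecedent is the phrase ending with the weaker cadence (half cadence, phrase 1) and the consequent the one ending more conclusively (perfect authentic cadence, phrase 2); the consequent is measures 20-23.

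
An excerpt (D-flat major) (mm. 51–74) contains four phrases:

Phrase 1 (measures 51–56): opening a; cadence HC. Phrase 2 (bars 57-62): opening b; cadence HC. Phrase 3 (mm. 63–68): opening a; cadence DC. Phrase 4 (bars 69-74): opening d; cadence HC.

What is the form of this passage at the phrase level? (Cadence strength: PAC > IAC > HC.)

Phrase 4 ends with a half cadence, no stronger than phrase 2's half cadence, so the four phrases do not form a double period; nor do phrases 3–4 duplicate 1–2, so it is not a repeated period. With no phrase reaching a conclusive cadence, the passage is a phrase group.

phrase group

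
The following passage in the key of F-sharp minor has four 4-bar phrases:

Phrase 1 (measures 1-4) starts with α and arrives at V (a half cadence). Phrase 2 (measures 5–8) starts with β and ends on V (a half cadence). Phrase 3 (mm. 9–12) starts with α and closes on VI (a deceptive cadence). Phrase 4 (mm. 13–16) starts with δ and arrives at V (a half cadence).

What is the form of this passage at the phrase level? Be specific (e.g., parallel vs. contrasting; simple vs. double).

phrase group

Phrase 4 ends with a half cadence, no stronger than phrase 2's half cadence, so the four phrases do not form a double period; nor do phrases 3–4 duplicate 1–2, so it is not a repeated period. With no phrase reaching a conclusive cadence, the passage is a phrase group.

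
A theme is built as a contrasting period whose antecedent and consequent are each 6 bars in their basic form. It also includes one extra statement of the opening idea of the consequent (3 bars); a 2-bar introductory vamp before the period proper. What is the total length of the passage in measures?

Basic contrasting period: 6 + 6 = 12 bars.
12 (basic form) + 3 (extra statement) + 2 (introduction) = 17.

17 measures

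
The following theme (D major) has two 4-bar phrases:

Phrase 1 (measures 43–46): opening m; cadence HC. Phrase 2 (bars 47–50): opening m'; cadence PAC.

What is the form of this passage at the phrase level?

Phrase 1 ends with a half cadence (weaker) and phrase 2 with a perfect authentic cadence (stronger): antecedent + consequent = a period.
The two phrases open with the same material (m / m'), so the period is parallel.

parallel period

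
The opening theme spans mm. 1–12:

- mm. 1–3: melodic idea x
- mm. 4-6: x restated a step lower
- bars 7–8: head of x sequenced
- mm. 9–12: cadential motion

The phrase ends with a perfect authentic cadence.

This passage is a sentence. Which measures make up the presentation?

measures 1–6

The presentation of a sentence is the basic idea (mm. 1-3) plus its repetition (mm. 4-6); the presentation is therefore bars 1-6.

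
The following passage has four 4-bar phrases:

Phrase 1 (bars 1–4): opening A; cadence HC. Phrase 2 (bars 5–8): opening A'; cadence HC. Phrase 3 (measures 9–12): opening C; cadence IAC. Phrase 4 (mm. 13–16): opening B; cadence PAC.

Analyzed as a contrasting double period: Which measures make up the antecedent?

measures 1–8

In a double period the four phrases pair into a large antecedent (phrases 1–2, ending half cadence) and a large consequent (phrases 3–4, ending perfect authentic cadence). The antecedent spans measures 1–8.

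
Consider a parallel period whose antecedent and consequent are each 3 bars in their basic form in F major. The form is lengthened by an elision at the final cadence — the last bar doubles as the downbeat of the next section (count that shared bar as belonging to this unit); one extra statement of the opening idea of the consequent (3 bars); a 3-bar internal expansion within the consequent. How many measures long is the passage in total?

Basic parallel period: 3 + 3 = 6 bars.
6 (basic form) + 3 (extra statement) + 3 (internal expansion) = 12.
The elision shares a bar with the next section but does not change this unit's count.

12 measures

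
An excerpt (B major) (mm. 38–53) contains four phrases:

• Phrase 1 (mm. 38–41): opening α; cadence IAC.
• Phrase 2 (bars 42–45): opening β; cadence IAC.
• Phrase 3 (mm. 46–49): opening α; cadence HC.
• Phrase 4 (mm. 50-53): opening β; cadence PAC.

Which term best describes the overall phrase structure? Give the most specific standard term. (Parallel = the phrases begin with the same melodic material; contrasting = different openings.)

parallel double period

Four phrases in two halves: the first half (mm. 38-45) ends with an imperfect authentic cadence, the second (measures 46–53) with a perfect authentic cadence — a large antecedent–consequent pair, i.e. a double period.
Phrase 3 begins with the same material as phrase 1, making it parallel.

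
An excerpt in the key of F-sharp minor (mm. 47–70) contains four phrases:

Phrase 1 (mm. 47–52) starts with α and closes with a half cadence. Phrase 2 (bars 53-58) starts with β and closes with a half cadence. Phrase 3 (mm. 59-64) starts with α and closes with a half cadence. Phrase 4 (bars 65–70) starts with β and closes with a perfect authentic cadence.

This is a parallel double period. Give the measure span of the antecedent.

measures 47–58

In a double period the first pair of phrases (ending half cadence) is the large antecedent and the second pair (ending perfect authentic cadence) is the large consequent; the antecedent is measures 47–58.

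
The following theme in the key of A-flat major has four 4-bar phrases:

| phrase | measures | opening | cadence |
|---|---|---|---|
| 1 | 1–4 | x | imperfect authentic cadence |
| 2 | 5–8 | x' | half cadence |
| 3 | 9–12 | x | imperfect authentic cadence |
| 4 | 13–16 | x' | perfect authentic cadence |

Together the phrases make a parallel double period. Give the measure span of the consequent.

measures 9–16

In a double period the first pair of phrases (ending half cadence) is the large antecedent and the second pair (ending perfect authentic cadence) is the large consequent; the consequent is measures 9–16.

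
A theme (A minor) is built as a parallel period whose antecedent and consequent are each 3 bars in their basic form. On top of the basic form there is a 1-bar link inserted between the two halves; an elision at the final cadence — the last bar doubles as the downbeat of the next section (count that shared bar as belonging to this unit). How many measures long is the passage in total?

Basic parallel period: 3 + 3 = 6 bars.
6 (basic form) + 1 (link) = 7.
The elision shares a bar with the next section but does not change this unit's count.

7 measures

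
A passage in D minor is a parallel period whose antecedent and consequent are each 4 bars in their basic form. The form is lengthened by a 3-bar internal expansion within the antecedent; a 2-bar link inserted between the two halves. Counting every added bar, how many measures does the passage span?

Basic parallel period: 4 + 4 = 8 bars.
8 (basic form) + 3 (internal expansion) + 2 (link) = 13.

13 measures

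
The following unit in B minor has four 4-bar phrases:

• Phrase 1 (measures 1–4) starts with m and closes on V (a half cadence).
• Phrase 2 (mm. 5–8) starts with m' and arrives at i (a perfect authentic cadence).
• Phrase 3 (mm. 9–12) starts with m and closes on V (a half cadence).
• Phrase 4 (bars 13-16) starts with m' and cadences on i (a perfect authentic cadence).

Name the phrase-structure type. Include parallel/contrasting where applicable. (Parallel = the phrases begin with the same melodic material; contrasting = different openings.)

The cadence pattern HC–PAC–HC–PAC is weak–strong twice, and phrases 3–4 restate phrases 1–2: a period heard twice, not a double period (which would end weakly at phrase 2).

repeated period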